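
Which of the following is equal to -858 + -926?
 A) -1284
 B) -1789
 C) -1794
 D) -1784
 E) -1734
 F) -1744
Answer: D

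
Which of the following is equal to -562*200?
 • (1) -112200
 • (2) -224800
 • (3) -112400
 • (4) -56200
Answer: 3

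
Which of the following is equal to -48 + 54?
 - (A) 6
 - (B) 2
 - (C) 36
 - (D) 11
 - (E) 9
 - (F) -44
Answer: A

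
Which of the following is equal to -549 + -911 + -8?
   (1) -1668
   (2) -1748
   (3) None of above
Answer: 3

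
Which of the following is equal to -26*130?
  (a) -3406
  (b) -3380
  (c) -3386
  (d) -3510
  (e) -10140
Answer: b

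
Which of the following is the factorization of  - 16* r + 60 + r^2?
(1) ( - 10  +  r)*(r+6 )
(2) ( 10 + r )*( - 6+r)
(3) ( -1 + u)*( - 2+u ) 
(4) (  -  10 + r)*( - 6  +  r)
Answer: 4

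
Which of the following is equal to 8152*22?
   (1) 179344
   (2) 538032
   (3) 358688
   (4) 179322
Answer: 1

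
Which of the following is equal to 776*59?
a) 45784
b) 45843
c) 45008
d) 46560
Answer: a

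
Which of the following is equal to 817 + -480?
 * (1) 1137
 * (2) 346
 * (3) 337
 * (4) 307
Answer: 3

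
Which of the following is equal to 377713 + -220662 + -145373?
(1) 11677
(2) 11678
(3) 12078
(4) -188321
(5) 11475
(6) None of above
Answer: 2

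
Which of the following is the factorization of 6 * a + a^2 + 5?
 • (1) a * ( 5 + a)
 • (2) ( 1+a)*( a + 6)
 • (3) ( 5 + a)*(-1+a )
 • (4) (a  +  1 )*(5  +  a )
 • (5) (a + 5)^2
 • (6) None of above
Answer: 4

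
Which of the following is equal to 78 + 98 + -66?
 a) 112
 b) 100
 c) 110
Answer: c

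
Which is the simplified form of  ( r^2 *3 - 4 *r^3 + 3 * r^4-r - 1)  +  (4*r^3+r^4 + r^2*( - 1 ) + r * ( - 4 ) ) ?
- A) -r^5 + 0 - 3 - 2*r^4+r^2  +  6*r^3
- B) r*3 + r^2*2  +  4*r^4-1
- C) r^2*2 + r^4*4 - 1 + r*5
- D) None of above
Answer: D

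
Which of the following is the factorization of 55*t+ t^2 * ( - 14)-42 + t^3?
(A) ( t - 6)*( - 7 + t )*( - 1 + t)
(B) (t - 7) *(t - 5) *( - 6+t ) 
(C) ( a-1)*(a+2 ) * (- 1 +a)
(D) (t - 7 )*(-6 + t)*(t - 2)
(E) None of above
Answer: A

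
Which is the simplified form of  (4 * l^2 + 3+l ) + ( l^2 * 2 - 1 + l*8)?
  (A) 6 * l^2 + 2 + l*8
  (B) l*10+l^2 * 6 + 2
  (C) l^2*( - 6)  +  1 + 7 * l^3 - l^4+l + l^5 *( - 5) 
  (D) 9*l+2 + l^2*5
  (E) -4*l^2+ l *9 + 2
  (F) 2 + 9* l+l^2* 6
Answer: F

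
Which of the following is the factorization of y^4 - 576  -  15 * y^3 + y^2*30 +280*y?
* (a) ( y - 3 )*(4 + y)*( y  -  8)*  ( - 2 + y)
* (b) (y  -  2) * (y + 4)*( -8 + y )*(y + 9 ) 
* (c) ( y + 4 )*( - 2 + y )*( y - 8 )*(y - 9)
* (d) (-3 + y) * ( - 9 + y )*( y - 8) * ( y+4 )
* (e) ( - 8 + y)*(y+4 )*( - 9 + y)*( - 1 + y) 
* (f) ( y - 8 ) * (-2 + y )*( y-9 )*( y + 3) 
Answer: c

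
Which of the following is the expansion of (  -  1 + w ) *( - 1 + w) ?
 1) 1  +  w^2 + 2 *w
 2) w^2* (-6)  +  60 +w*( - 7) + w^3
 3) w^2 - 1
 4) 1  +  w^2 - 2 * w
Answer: 4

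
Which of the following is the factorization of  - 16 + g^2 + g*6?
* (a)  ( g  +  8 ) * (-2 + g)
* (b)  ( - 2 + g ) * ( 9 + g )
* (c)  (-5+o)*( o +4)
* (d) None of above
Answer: a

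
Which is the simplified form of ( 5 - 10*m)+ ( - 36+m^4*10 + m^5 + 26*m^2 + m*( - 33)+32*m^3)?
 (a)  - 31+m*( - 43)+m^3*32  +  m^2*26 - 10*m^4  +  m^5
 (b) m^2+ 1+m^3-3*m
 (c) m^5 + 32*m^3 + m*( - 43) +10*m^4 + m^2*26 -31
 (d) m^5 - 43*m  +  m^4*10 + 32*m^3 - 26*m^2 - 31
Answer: c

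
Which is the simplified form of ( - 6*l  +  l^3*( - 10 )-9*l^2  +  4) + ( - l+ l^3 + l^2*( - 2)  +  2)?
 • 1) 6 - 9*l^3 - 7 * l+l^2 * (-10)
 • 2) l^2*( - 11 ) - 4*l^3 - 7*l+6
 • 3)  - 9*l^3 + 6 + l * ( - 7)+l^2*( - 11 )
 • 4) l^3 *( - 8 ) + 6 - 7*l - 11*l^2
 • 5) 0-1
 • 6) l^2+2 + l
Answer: 3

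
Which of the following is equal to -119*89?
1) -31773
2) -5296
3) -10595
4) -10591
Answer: 4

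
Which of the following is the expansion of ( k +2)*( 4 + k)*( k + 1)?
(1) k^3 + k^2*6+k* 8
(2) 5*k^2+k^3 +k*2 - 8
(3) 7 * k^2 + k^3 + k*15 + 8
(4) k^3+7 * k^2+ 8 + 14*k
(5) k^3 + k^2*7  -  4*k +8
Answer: 4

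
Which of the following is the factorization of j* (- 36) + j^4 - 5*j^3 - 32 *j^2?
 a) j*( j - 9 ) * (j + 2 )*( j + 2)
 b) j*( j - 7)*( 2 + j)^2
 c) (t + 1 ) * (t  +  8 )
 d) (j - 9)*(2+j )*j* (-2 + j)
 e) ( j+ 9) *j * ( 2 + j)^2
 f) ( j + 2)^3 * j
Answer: a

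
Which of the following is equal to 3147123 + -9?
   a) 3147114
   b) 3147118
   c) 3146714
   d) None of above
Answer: a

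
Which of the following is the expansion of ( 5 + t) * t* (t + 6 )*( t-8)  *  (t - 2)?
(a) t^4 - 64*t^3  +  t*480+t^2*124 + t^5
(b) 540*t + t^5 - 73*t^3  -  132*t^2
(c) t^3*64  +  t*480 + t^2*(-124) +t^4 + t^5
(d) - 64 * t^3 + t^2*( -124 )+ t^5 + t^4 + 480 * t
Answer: d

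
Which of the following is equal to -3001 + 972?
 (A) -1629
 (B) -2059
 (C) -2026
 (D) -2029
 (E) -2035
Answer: D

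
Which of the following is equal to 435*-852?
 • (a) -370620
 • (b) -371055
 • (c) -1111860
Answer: a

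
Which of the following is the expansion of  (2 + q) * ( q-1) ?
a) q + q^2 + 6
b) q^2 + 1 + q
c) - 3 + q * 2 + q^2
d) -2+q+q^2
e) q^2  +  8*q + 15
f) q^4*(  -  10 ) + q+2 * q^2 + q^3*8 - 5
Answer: d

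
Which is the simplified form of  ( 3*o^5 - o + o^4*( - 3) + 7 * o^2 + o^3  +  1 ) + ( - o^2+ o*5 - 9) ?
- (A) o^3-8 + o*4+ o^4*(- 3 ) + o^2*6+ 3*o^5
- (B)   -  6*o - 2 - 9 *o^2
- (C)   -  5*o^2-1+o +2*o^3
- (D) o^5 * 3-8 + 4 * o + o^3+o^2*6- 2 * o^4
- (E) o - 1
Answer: A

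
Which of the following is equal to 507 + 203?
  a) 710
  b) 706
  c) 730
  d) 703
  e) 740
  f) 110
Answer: a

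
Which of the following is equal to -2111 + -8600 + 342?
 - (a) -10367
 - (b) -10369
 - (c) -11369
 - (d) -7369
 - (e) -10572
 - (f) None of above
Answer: b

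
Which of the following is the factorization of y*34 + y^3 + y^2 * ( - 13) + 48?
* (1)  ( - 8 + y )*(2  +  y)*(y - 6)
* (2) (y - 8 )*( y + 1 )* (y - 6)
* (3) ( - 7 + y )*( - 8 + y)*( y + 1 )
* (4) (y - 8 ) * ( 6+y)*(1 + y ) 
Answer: 2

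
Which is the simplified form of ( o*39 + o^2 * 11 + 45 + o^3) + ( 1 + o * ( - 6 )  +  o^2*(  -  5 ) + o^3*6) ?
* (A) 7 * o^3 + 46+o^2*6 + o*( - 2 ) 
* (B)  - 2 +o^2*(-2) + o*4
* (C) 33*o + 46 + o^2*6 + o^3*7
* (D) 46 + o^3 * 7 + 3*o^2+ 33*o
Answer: C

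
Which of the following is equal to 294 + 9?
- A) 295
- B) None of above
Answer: B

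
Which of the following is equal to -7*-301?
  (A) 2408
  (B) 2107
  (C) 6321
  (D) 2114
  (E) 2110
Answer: B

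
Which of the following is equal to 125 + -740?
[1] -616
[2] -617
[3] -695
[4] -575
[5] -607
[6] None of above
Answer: 6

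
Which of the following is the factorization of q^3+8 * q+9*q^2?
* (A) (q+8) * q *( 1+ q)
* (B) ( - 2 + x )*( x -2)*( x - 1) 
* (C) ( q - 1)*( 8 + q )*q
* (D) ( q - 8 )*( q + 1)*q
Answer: A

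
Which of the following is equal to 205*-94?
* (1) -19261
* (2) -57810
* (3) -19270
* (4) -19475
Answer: 3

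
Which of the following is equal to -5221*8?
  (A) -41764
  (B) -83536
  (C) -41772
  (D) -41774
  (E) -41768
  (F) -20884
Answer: E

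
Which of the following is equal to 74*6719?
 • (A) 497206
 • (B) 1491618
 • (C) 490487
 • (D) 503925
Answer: A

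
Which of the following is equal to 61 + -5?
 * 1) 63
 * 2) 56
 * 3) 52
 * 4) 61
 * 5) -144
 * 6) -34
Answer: 2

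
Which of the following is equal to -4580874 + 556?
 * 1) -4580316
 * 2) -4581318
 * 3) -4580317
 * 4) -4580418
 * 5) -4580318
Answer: 5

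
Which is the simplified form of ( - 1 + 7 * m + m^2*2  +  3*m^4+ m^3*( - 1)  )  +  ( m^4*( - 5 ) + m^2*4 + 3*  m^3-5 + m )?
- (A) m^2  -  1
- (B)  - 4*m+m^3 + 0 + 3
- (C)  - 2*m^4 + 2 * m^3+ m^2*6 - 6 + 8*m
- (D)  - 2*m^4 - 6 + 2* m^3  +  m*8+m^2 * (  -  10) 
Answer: C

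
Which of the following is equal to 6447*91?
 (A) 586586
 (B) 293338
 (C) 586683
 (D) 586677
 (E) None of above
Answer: D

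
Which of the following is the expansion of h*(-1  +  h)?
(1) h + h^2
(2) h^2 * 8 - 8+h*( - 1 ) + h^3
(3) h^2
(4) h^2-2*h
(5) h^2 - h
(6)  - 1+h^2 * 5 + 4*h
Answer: 5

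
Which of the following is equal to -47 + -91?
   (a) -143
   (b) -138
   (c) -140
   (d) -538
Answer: b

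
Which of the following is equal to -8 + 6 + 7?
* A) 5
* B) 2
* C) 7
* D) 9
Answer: A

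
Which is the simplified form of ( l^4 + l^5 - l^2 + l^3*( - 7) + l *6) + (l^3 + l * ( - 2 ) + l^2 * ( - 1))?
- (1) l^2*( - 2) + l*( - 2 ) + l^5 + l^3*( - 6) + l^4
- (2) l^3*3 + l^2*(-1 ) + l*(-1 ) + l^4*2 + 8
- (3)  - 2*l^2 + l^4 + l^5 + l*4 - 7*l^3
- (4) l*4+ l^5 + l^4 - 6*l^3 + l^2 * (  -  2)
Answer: 4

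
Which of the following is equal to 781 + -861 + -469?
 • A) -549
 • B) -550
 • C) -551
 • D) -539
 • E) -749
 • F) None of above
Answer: A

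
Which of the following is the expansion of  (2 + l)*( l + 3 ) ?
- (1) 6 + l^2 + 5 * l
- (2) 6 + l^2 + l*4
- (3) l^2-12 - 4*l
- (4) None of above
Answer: 1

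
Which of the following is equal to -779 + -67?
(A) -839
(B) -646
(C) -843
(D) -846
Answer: D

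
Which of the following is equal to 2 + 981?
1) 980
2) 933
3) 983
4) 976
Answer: 3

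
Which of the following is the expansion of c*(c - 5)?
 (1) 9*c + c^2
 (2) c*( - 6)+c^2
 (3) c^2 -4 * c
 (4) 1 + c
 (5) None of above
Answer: 5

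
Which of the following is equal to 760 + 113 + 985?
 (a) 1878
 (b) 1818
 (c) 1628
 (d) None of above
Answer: d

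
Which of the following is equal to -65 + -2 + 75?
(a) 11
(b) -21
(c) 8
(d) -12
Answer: c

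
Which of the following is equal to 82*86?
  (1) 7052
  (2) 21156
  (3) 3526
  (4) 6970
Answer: 1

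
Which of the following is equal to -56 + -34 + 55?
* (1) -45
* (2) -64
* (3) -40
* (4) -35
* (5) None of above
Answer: 4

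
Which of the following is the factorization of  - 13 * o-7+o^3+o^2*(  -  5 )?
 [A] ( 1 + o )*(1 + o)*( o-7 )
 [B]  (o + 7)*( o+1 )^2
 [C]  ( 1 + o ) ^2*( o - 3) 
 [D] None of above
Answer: A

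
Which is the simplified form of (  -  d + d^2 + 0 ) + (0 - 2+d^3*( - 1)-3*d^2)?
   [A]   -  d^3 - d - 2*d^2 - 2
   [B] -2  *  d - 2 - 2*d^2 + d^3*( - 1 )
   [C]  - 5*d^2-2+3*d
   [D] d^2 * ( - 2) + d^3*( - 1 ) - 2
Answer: A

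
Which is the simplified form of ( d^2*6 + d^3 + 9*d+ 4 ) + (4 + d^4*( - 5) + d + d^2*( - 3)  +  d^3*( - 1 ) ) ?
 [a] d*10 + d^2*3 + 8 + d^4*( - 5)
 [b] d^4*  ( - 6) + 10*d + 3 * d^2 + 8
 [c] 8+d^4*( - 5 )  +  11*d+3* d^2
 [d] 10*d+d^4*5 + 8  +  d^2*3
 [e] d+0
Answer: a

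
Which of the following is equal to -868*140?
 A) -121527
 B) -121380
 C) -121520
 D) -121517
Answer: C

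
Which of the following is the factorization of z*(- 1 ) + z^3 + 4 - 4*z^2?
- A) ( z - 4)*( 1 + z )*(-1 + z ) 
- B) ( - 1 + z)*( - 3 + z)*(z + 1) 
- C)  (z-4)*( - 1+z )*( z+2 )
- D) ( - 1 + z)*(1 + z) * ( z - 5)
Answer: A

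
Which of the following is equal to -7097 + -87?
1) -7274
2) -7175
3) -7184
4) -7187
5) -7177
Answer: 3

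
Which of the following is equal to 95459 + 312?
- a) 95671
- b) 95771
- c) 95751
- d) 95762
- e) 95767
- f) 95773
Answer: b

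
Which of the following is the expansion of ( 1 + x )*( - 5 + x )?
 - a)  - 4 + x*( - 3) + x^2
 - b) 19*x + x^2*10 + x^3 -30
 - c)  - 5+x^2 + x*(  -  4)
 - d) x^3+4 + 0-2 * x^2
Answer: c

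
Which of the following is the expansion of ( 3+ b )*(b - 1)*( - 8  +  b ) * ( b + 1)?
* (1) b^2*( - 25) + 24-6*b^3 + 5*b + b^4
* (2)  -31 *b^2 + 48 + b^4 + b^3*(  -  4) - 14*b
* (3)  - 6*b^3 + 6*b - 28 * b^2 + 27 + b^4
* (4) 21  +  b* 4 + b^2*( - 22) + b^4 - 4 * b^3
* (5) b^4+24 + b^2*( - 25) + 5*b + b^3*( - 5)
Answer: 5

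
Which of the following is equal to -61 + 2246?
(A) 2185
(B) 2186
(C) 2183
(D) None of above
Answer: A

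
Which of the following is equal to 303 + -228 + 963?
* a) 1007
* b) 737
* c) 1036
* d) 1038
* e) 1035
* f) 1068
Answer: d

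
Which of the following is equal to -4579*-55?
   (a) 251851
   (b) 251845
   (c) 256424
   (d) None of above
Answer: b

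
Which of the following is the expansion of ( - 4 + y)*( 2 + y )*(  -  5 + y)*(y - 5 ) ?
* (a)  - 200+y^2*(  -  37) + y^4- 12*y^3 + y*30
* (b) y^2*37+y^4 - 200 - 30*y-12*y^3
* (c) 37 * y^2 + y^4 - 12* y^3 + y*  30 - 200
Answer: c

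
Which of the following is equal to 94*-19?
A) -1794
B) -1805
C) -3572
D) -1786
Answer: D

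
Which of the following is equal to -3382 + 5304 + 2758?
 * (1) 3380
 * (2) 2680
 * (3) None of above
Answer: 3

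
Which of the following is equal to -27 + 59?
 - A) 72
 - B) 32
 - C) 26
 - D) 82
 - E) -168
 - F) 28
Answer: B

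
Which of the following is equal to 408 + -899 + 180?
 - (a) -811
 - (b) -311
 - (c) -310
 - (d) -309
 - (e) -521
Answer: b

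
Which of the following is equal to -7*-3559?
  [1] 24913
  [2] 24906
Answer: 1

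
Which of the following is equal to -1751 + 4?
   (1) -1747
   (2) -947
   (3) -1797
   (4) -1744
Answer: 1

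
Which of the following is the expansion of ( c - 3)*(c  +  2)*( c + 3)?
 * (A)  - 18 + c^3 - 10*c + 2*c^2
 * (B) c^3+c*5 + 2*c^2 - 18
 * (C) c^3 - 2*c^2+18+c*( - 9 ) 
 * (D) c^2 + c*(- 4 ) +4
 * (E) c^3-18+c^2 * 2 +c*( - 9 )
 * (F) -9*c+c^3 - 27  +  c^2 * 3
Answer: E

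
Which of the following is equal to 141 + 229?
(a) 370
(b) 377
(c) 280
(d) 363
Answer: a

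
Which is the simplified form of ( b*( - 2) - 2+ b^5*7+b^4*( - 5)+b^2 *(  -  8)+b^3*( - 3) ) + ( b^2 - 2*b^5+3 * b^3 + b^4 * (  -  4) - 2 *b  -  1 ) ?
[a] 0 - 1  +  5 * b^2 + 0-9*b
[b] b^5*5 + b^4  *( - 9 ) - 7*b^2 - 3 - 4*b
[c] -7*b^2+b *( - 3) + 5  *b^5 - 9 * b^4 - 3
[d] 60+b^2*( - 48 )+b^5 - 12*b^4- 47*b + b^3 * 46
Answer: b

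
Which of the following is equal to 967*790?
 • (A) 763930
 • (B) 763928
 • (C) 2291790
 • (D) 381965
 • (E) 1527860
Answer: A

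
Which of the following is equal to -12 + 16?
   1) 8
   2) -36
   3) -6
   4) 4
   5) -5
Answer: 4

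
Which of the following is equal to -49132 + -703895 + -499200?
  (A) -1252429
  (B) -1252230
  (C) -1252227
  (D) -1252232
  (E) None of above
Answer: C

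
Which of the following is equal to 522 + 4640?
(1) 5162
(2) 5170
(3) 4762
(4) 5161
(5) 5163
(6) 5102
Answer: 1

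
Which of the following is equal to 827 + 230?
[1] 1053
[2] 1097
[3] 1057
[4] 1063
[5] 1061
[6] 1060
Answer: 3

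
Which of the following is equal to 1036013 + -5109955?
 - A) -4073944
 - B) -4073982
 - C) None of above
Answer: C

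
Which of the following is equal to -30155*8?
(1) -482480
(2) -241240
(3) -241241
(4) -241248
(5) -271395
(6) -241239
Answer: 2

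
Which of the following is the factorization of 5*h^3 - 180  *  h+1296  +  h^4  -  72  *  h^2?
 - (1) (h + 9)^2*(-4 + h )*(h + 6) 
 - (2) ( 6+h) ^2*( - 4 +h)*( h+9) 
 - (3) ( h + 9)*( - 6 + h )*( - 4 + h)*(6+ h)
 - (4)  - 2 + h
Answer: 3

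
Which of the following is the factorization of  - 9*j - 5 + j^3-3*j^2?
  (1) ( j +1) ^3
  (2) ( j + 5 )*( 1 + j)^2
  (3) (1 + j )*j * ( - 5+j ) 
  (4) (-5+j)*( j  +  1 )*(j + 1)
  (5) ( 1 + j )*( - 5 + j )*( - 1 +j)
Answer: 4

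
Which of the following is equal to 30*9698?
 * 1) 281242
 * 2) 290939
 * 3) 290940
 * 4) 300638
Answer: 3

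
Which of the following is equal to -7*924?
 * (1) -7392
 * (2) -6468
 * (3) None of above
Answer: 2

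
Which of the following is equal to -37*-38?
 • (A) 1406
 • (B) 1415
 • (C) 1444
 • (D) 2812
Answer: A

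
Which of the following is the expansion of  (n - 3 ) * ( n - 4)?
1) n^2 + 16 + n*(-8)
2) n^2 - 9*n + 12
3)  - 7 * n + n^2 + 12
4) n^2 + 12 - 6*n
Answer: 3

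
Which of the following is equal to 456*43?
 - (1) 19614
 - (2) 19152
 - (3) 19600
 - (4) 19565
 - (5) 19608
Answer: 5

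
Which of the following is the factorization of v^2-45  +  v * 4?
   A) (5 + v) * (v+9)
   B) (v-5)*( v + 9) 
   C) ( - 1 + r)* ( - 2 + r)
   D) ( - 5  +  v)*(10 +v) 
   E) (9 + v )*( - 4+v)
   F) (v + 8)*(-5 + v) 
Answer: B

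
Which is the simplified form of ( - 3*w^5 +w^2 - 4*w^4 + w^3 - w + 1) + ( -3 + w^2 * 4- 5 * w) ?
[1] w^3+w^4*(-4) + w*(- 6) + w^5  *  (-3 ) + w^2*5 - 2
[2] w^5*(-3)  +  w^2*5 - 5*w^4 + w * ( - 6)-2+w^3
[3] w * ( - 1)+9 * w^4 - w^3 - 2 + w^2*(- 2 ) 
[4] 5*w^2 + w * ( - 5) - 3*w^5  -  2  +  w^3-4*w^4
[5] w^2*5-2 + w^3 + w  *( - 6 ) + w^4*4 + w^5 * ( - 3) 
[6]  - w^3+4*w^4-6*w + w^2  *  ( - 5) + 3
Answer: 1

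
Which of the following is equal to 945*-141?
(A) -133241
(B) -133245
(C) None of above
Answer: B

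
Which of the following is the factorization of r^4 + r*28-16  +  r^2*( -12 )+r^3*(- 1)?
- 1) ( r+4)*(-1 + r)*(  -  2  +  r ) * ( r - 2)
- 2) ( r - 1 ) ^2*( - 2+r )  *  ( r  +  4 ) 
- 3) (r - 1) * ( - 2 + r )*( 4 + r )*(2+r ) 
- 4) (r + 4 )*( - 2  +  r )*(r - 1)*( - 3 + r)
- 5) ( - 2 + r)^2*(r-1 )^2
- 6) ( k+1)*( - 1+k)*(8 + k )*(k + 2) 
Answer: 1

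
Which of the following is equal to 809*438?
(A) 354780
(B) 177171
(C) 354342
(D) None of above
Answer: C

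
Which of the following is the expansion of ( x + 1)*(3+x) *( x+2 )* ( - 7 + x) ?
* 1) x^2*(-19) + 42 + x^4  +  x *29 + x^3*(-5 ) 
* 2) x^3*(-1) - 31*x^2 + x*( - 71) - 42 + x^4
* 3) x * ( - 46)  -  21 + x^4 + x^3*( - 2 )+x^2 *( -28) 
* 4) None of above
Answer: 2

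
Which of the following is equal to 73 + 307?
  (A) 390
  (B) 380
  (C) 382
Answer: B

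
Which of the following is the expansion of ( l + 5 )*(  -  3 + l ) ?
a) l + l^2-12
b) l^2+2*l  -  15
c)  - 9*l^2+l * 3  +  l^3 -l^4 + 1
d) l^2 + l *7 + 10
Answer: b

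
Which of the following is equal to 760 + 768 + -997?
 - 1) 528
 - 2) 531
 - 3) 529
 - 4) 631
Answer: 2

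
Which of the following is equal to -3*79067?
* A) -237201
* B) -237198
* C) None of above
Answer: A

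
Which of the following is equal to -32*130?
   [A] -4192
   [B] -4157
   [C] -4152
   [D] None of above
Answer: D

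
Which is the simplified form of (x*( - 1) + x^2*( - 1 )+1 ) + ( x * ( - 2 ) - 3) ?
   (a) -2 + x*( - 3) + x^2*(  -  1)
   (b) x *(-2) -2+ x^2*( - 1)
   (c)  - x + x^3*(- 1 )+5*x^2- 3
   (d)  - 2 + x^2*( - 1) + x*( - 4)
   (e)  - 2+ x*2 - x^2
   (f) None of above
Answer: a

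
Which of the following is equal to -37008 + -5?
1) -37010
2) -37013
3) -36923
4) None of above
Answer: 2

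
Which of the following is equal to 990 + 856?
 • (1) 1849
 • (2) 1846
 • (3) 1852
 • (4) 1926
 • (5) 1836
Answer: 2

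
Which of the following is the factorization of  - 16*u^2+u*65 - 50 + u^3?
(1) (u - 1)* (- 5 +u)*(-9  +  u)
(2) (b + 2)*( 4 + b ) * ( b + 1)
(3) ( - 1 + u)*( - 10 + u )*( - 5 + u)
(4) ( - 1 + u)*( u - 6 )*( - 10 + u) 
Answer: 3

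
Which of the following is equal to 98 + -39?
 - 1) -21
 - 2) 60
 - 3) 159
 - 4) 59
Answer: 4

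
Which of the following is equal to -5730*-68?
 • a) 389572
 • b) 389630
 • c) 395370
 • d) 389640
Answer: d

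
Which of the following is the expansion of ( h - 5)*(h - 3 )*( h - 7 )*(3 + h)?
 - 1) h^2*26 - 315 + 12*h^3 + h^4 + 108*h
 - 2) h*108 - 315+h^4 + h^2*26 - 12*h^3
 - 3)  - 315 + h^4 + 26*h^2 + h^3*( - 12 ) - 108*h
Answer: 2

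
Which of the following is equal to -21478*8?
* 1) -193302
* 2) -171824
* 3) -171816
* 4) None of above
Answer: 2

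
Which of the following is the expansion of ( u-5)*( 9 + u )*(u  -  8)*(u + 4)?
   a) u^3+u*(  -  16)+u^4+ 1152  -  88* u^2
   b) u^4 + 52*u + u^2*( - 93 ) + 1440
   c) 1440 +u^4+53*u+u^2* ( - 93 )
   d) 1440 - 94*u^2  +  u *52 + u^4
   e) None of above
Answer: b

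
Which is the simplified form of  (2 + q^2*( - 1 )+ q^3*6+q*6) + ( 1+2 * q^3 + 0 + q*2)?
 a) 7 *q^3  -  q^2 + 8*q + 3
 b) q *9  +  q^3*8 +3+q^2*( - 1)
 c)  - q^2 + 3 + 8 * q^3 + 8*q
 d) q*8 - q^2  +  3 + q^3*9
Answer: c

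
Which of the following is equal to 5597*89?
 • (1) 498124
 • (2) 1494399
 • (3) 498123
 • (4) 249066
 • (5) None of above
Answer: 5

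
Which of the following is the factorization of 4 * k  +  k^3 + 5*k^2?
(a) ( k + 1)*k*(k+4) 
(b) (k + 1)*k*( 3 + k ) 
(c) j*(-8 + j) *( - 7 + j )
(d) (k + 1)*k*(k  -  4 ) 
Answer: a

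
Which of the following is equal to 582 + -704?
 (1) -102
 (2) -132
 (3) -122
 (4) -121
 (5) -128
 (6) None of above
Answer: 3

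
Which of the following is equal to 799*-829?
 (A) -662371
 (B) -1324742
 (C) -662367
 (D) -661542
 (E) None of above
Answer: A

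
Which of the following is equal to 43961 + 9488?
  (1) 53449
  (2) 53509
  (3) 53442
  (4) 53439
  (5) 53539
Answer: 1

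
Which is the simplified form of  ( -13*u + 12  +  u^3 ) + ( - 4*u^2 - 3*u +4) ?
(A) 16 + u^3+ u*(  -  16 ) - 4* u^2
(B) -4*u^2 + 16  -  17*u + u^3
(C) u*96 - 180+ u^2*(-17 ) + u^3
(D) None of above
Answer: A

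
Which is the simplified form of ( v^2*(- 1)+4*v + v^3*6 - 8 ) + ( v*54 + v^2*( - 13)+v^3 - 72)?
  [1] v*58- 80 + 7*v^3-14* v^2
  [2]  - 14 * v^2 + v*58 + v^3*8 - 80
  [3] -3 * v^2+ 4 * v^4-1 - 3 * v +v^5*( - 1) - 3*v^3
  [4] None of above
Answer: 1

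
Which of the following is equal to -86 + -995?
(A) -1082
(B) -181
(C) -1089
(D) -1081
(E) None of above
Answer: D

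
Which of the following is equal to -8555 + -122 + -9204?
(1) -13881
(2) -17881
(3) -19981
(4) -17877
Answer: 2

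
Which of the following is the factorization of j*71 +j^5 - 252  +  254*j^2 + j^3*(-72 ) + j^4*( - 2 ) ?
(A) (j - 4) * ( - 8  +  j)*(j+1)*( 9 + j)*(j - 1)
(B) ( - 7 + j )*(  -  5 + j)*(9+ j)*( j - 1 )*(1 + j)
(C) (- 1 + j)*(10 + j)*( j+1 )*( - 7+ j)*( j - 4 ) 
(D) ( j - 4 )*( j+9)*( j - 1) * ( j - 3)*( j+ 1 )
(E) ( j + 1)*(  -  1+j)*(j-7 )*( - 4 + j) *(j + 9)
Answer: E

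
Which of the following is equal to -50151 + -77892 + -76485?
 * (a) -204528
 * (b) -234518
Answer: a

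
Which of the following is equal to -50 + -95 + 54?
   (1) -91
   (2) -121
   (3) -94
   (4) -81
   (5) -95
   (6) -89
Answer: 1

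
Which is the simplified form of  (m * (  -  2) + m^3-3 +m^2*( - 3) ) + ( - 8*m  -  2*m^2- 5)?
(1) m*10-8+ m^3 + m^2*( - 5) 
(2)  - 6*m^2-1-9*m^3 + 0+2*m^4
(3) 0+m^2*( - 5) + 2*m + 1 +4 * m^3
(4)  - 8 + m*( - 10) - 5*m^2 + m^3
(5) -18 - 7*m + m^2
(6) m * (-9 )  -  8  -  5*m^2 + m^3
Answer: 4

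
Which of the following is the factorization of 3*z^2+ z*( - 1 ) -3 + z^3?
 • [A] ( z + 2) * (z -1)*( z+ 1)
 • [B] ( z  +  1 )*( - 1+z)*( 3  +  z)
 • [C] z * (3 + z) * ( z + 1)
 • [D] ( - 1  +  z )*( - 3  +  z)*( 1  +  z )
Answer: B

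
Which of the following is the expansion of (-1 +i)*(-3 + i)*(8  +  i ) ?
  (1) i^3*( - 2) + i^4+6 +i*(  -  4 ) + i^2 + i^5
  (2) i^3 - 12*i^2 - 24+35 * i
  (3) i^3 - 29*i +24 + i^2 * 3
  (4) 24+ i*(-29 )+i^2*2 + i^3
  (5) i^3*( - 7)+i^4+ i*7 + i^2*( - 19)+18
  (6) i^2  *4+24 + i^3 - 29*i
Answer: 6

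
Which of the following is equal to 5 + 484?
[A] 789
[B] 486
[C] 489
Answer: C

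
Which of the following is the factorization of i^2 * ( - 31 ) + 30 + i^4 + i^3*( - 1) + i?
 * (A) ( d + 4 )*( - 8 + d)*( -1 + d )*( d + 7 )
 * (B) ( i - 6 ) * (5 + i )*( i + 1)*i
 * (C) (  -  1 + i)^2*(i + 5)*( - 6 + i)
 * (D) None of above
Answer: D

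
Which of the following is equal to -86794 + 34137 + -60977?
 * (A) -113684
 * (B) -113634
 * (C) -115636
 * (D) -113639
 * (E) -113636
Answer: B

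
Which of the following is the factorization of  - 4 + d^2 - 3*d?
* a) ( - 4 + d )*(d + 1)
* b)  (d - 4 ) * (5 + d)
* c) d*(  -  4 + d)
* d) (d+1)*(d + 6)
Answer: a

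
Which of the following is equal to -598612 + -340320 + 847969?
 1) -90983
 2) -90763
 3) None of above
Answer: 3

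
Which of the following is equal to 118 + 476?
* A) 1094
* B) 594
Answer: B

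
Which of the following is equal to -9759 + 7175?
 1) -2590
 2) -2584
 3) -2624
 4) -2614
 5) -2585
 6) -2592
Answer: 2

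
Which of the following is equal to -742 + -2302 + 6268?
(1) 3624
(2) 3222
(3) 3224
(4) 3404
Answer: 3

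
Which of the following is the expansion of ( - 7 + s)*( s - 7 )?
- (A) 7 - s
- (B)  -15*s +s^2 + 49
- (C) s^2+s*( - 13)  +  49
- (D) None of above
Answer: D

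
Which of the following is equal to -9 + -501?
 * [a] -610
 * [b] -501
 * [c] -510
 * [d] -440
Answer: c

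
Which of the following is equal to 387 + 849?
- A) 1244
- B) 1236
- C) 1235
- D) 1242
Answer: B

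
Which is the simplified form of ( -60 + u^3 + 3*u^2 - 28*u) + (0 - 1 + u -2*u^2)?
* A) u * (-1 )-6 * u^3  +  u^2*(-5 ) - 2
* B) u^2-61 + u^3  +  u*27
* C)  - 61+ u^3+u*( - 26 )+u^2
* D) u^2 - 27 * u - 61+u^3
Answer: D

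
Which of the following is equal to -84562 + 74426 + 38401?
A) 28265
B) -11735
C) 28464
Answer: A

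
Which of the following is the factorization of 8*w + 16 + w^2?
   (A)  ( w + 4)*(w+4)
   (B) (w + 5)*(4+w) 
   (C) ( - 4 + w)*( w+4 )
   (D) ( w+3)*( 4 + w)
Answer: A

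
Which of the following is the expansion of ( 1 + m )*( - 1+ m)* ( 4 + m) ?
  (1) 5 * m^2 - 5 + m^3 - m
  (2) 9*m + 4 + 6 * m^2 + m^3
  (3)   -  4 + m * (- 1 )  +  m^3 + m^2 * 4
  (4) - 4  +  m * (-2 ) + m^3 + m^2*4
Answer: 3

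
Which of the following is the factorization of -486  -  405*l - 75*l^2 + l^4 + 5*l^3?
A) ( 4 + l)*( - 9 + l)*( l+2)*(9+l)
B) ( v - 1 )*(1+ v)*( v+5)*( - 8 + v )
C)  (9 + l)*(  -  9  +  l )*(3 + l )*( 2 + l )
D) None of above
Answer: C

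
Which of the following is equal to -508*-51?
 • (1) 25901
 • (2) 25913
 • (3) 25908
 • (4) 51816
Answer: 3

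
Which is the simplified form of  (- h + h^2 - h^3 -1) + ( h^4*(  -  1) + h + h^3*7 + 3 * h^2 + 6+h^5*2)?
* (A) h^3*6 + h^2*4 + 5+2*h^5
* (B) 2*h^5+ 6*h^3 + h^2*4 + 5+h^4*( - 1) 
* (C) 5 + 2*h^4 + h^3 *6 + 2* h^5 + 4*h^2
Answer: B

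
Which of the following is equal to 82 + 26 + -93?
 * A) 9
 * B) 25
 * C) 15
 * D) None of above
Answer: C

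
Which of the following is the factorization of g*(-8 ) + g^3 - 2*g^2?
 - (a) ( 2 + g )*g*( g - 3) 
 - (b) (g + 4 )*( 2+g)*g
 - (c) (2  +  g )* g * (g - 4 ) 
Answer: c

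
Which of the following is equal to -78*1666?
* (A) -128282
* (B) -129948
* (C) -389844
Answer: B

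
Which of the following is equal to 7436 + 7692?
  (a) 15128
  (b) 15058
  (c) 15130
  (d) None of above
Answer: a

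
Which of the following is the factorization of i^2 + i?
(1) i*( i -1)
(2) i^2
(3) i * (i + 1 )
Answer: 3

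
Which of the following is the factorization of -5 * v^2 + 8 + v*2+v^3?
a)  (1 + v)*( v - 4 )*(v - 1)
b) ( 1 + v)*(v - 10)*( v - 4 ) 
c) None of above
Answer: c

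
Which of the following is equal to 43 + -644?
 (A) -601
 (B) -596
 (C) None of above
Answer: A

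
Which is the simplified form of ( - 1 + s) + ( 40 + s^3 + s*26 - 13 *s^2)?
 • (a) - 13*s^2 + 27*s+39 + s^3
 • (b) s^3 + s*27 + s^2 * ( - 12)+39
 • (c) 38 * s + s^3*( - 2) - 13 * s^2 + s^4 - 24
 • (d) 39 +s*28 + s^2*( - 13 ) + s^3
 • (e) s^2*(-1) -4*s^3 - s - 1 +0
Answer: a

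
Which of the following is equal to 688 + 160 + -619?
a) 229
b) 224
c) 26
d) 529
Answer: a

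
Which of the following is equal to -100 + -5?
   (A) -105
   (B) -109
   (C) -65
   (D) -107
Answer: A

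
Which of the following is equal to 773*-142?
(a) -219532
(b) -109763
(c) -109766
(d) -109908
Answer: c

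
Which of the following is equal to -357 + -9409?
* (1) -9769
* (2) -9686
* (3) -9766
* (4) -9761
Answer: 3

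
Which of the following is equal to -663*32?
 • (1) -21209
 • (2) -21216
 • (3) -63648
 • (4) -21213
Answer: 2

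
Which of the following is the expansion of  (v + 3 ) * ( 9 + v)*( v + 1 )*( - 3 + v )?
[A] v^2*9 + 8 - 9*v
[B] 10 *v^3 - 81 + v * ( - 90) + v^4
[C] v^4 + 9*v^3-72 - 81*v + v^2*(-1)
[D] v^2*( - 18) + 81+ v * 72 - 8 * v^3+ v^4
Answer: B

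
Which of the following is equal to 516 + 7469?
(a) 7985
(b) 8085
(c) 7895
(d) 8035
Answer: a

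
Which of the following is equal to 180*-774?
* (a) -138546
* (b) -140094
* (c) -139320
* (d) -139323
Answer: c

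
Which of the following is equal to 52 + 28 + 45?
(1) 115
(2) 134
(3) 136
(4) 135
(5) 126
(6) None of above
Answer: 6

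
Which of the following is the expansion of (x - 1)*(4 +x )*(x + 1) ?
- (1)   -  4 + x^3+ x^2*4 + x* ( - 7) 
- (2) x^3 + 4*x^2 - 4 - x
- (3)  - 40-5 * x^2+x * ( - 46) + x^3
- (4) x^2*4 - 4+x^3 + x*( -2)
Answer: 2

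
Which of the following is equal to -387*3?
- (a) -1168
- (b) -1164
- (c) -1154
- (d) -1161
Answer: d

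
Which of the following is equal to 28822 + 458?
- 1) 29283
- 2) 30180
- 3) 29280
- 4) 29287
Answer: 3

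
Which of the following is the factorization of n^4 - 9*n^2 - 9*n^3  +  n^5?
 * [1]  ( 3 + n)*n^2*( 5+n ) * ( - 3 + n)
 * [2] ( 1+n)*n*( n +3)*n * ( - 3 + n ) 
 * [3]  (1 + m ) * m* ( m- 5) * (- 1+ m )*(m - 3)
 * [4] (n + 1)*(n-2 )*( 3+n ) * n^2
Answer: 2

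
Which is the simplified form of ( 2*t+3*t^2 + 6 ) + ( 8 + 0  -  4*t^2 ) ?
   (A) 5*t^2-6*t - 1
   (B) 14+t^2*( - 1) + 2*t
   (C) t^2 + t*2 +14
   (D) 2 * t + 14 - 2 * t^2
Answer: B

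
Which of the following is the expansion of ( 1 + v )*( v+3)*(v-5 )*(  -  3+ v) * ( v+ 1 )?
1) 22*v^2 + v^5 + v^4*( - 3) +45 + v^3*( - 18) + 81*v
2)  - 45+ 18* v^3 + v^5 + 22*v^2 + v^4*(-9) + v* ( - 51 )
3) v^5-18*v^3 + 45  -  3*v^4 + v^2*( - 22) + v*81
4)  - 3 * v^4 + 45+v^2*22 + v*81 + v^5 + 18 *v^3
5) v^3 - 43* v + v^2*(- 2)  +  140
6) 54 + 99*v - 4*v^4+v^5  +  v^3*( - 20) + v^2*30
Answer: 1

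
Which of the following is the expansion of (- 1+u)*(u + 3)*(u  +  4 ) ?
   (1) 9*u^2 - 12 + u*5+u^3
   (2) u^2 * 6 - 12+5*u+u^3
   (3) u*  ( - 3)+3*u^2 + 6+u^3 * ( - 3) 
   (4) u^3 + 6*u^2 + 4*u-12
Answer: 2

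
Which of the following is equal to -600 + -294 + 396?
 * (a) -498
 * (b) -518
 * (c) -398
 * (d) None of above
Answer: a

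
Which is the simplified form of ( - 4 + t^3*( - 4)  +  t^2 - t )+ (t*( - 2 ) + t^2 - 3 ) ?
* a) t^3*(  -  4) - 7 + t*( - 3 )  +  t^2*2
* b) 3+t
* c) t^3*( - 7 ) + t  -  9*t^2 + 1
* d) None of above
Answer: a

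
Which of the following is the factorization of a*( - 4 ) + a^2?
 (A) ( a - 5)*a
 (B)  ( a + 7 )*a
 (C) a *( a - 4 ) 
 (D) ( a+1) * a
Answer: C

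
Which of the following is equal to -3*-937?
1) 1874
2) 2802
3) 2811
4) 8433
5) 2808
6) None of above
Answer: 3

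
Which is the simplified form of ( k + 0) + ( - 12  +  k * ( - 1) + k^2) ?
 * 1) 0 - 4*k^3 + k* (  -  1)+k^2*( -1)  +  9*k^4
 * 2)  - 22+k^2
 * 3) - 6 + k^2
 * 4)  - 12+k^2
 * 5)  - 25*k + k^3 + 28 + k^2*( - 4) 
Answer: 4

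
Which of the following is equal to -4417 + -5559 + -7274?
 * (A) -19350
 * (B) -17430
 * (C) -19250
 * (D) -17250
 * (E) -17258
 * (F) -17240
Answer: D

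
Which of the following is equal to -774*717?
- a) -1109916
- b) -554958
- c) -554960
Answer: b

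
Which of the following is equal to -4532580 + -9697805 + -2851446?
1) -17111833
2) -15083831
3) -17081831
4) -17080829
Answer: 3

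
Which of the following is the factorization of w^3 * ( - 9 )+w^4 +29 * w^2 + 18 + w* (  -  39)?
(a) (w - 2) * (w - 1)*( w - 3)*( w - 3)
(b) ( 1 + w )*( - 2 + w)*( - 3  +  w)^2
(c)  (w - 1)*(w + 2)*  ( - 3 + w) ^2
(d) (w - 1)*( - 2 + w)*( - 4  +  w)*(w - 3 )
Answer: a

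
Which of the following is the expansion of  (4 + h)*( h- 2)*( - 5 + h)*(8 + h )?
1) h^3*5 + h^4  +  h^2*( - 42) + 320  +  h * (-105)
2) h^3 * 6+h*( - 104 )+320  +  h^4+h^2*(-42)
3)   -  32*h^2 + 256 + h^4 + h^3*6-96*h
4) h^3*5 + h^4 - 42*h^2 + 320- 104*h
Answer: 4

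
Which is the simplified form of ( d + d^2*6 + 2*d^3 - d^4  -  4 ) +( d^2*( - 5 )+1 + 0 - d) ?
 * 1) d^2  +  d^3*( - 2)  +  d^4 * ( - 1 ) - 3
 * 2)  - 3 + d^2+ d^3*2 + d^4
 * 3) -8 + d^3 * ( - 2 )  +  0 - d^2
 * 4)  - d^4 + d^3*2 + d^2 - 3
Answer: 4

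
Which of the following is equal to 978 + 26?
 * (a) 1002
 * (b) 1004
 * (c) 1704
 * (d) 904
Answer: b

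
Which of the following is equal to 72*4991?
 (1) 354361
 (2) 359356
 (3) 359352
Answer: 3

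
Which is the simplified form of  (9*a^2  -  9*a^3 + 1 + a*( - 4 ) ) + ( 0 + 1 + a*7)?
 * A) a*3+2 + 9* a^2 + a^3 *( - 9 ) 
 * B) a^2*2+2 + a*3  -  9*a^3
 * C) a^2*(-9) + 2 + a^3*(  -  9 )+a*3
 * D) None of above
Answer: A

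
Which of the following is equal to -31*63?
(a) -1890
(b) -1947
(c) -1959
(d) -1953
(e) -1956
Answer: d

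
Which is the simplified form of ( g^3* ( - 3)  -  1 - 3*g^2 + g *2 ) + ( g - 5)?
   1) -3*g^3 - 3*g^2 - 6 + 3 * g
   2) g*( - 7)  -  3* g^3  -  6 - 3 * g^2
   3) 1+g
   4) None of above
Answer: 1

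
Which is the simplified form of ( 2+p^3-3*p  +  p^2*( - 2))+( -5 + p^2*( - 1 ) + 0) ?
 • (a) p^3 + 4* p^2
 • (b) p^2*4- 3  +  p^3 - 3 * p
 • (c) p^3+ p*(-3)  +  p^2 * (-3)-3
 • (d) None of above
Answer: c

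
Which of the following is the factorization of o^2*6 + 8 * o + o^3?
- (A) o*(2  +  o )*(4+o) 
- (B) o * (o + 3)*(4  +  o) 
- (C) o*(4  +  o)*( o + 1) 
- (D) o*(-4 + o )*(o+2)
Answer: A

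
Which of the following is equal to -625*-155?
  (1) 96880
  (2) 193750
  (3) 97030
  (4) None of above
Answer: 4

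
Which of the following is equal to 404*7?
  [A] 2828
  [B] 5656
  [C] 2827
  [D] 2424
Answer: A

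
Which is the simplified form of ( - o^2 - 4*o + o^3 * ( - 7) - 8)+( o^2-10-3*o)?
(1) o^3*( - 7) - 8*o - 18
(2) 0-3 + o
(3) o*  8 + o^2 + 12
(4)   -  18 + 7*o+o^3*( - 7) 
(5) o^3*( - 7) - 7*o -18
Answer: 5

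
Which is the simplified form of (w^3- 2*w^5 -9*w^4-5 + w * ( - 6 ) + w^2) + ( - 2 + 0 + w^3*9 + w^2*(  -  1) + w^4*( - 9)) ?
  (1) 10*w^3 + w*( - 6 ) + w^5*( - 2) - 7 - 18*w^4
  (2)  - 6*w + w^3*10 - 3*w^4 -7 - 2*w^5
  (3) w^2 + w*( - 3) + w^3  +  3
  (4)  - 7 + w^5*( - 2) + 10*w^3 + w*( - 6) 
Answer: 1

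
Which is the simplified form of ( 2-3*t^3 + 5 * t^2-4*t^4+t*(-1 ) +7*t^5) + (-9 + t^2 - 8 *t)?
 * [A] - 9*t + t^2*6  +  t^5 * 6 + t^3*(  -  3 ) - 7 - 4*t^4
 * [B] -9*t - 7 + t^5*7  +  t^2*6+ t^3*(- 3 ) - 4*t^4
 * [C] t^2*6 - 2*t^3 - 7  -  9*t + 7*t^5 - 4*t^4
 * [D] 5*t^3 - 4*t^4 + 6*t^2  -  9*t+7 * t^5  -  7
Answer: B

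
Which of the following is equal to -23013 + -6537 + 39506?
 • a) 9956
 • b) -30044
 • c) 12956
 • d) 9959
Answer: a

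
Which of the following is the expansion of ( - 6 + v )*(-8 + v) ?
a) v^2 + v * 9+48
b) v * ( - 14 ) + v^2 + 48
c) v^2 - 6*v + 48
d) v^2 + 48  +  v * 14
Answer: b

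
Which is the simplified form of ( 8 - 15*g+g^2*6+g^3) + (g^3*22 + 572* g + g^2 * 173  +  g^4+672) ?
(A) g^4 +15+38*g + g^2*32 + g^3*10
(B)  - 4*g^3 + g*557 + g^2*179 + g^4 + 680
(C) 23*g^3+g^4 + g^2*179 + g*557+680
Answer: C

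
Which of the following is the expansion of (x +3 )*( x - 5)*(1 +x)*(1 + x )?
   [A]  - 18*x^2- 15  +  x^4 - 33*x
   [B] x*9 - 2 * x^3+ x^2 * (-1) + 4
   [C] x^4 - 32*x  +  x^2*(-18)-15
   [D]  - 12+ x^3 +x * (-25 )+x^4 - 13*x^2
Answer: C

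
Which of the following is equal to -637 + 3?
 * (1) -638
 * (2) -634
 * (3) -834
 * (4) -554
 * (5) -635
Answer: 2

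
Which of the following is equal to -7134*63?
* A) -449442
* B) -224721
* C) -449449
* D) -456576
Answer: A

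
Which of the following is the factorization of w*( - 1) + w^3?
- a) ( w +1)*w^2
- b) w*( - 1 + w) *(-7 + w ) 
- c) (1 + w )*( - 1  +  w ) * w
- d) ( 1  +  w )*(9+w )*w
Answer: c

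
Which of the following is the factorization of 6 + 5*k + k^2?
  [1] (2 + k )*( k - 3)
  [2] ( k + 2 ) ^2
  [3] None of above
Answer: 3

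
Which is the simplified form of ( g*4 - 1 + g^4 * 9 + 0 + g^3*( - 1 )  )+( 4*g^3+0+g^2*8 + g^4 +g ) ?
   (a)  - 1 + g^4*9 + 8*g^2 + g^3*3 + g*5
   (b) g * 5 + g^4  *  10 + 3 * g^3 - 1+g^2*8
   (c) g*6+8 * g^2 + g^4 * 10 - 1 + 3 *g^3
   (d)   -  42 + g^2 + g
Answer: b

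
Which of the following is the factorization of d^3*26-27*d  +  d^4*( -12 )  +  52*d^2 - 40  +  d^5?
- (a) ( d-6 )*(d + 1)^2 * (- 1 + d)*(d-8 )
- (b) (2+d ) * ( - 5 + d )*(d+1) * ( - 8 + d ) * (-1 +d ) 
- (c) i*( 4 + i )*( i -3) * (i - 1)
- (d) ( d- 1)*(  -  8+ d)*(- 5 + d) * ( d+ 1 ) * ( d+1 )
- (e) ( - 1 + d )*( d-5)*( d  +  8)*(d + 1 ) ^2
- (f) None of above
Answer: d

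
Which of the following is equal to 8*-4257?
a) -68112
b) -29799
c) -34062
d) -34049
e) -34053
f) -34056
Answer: f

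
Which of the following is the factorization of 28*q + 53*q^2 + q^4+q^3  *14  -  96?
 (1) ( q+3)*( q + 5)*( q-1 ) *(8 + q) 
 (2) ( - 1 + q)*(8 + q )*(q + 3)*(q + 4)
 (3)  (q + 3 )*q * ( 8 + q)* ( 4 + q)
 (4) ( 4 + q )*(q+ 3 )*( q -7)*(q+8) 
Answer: 2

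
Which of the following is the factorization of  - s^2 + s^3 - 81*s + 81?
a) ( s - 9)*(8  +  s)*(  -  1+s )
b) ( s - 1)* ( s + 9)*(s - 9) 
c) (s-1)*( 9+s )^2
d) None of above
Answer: b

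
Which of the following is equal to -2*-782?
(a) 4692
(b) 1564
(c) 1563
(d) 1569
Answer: b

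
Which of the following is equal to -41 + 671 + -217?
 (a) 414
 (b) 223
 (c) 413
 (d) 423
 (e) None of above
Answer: c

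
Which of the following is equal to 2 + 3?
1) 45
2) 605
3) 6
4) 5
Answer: 4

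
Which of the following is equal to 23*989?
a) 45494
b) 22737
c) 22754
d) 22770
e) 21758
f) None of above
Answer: f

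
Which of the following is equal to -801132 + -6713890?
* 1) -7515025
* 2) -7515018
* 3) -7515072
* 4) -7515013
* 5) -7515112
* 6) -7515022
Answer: 6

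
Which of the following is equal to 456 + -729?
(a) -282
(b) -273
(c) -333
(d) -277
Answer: b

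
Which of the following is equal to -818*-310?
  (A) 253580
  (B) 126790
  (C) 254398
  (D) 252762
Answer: A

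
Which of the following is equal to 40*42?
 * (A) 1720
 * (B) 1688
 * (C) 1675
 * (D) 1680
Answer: D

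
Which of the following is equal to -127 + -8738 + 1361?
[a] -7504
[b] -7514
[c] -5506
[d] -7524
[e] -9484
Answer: a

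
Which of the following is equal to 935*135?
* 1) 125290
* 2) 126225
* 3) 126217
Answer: 2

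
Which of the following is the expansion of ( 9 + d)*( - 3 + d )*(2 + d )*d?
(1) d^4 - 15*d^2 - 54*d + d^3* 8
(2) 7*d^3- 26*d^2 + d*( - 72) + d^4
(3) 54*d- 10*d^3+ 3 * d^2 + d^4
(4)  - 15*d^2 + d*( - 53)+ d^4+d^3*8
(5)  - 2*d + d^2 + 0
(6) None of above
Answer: 1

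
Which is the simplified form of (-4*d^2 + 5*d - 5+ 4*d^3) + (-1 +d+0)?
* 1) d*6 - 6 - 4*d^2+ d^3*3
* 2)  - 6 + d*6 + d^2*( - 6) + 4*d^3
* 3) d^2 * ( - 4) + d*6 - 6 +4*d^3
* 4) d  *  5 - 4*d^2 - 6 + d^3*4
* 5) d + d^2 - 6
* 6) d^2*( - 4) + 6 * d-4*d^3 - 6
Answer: 3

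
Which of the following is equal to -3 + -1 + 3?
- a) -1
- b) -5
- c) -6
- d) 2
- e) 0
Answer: a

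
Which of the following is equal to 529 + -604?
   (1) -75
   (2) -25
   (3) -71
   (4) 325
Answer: 1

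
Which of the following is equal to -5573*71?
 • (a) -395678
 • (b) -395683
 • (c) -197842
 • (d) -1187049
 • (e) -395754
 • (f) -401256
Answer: b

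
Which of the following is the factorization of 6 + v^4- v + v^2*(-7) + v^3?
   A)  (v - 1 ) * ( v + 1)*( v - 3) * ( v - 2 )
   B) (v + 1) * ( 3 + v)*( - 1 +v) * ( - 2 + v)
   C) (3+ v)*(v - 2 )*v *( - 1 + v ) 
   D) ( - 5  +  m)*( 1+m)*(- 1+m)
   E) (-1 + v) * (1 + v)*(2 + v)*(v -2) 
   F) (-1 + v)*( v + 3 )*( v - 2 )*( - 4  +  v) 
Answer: B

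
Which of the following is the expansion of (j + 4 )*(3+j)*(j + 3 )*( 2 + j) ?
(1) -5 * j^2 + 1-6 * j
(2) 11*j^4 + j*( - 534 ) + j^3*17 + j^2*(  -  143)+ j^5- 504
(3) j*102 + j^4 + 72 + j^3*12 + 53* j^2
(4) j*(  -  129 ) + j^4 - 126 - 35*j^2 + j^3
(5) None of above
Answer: 3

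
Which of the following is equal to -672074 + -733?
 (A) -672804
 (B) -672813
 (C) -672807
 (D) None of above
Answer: C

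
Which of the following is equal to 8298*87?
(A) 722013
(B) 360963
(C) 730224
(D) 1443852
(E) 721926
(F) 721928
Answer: E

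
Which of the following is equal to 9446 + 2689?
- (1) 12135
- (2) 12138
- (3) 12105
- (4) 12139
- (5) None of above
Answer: 1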